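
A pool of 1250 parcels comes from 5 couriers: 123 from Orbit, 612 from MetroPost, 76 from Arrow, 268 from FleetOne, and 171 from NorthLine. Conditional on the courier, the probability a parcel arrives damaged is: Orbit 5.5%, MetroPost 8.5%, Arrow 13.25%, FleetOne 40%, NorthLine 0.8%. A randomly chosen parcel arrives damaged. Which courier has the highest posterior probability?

By Bayes' rule, posterior ∝ prior × likelihood:
  Orbit: 0.0984 × 0.055 = 0.005412
  MetroPost: 0.4896 × 0.085 = 0.041616
  Arrow: 0.0608 × 0.1325 = 0.008056
  FleetOne: 0.2144 × 0.4 = 0.08576
  NorthLine: 0.1368 × 0.008 = 0.0010944
Sum = 0.1419384.
Largest term belongs to FleetOne, so FleetOne is most probable.

FleetOne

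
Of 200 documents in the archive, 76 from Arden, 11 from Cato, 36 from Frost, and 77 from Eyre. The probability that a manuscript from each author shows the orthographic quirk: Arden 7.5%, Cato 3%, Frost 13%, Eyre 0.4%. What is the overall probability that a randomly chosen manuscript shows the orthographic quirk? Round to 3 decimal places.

0.055

Unnormalized posteriors (prior × likelihood):
  Arden: 0.38 × 0.075 = 0.0285
  Cato: 0.055 × 0.03 = 0.00165
  Frost: 0.18 × 0.13 = 0.0234
  Eyre: 0.385 × 0.004 = 0.00154
P(quirk) = 0.0285 + 0.00165 + 0.0234 + 0.00154 = 0.05509 → 0.055.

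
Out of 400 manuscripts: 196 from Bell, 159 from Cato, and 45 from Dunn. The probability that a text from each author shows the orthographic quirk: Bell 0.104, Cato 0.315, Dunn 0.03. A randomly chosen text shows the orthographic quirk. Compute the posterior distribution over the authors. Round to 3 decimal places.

Bell 0.284, Cato 0.697, Dunn 0.019

By Bayes' rule, posterior ∝ prior × likelihood:
  Bell: 0.49 × 0.104 = 0.05096
  Cato: 0.3975 × 0.315 = 0.1252125
  Dunn: 0.1125 × 0.03 = 0.003375
Normalizing constant = 0.1795475.
P(Bell | quirk) = 0.05096/0.1795475 ≈ 0.284
P(Cato | quirk) = 0.1252125/0.1795475 ≈ 0.697
P(Dunn | quirk) = 0.003375/0.1795475 ≈ 0.019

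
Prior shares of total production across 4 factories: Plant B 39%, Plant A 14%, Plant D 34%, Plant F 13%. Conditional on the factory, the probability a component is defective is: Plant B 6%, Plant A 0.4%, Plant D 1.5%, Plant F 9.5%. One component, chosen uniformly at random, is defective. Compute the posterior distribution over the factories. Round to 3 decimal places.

Plant B 0.565, Plant A 0.014, Plant D 0.123, Plant F 0.298

Unnormalized posteriors (prior × likelihood):
  Plant B: 0.39 × 0.06 = 0.0234
  Plant A: 0.14 × 0.004 = 0.00056
  Plant D: 0.34 × 0.015 = 0.0051
  Plant F: 0.13 × 0.095 = 0.01235
Sum = 0.04141.
P(Plant B | defective) = 0.0234/0.04141 ≈ 0.565
P(Plant A | defective) = 0.00056/0.04141 ≈ 0.014
P(Plant D | defective) = 0.0051/0.04141 ≈ 0.123
P(Plant F | defective) = 0.01235/0.04141 ≈ 0.298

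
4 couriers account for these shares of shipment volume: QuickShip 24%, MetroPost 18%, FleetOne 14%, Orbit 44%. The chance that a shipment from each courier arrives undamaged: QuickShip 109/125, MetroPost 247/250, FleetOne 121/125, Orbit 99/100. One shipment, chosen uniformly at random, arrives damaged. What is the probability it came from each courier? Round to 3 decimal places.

Taking complements, P(damaged | each) = QuickShip 0.128, MetroPost 0.012, FleetOne 0.032, Orbit 0.01.
Prior × likelihood for each hypothesis:
  QuickShip: 0.24 × 0.128 = 0.03072
  MetroPost: 0.18 × 0.012 = 0.00216
  FleetOne: 0.14 × 0.032 = 0.00448
  Orbit: 0.44 × 0.01 = 0.0044
Normalizing constant = 0.04176.
P(QuickShip | damaged) = 0.03072/0.04176 ≈ 0.736
P(MetroPost | damaged) = 0.00216/0.04176 ≈ 0.052
P(FleetOne | damaged) = 0.00448/0.04176 ≈ 0.107
P(Orbit | damaged) = 0.0044/0.04176 ≈ 0.105
(Check: 0.736+0.052+0.107+0.105 = 1.000.)

QuickShip 0.736, MetroPost 0.052, FleetOne 0.107, Orbit 0.105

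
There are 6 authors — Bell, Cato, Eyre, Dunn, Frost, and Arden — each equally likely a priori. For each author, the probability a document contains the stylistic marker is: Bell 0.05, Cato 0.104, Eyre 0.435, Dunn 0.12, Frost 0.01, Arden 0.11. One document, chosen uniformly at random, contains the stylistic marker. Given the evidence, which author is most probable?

Eyre

Since the prior is uniform, the posterior is proportional to the likelihood:
  Bell: 0.05
  Cato: 0.104
  Eyre: 0.435
  Dunn: 0.12
  Frost: 0.01
  Arden: 0.11
Normalizing constant = 0.829.
Largest term belongs to Eyre, so Eyre is most probable.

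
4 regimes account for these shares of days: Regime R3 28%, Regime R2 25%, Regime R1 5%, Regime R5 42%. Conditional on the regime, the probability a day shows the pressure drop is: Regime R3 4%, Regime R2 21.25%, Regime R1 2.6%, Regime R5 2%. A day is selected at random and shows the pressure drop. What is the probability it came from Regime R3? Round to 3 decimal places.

0.151

Unnormalized posteriors (prior × likelihood):
  Regime R3: 0.28 × 0.04 = 0.0112
  Regime R2: 0.25 × 0.2125 = 0.053125
  Regime R1: 0.05 × 0.026 = 0.0013
  Regime R5: 0.42 × 0.02 = 0.0084
Total = 0.074025.
P(Regime R3 | evidence) = 0.0112 / 0.074025 ≈ 0.151.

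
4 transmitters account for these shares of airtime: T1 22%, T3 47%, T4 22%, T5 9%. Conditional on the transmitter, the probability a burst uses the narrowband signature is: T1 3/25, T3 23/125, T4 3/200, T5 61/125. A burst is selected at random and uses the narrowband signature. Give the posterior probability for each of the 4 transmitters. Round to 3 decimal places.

Compute prior × likelihood for every hypothesis:
  T1: 0.22 × 0.12 = 0.0264
  T3: 0.47 × 0.184 = 0.08648
  T4: 0.22 × 0.015 = 0.0033
  T5: 0.09 × 0.488 = 0.04392
Sum = 0.1601.
P(T1 | narrowband) = 0.0264/0.1601 ≈ 0.165
P(T3 | narrowband) = 0.08648/0.1601 ≈ 0.540
P(T4 | narrowband) = 0.0033/0.1601 ≈ 0.021
P(T5 | narrowband) = 0.04392/0.1601 ≈ 0.274

T1 0.165, T3 0.540, T4 0.021, T5 0.274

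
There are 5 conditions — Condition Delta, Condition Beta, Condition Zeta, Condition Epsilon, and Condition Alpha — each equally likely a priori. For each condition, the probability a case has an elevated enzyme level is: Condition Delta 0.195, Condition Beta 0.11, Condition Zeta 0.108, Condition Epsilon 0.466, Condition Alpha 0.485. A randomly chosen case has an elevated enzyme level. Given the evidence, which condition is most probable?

Condition Alpha

With a uniform prior (1/5 each), posterior ∝ likelihood:
  Condition Delta: 0.195
  Condition Beta: 0.11
  Condition Zeta: 0.108
  Condition Epsilon: 0.466
  Condition Alpha: 0.485
Total = 1.364.
Largest term belongs to Condition Alpha, so Condition Alpha is most probable.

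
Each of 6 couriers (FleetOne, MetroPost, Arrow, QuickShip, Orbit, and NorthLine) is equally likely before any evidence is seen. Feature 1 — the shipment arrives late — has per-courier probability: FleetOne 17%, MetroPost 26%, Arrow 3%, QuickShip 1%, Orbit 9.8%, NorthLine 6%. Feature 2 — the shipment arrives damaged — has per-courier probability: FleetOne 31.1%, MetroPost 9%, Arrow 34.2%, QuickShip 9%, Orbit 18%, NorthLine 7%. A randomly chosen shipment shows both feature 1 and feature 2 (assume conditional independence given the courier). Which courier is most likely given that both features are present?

FleetOne

Since the prior is uniform, the posterior is proportional to the likelihood:
  FleetOne: 0.17 × 0.311 = 0.05287
  MetroPost: 0.26 × 0.09 = 0.0234
  Arrow: 0.03 × 0.342 = 0.01026
  QuickShip: 0.01 × 0.09 = 0.0009
  Orbit: 0.098 × 0.18 = 0.01764
  NorthLine: 0.06 × 0.07 = 0.0042
Normalizing constant = 0.10927.
Largest term belongs to FleetOne, so FleetOne is most probable.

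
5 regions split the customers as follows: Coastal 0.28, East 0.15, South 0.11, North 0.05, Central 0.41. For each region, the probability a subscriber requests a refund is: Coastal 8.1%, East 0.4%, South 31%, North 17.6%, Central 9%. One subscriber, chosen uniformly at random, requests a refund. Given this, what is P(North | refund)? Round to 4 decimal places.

0.0854

By Bayes' rule, posterior ∝ prior × likelihood:
  Coastal: 0.28 × 0.081 = 0.02268
  East: 0.15 × 0.004 = 0.0006
  South: 0.11 × 0.31 = 0.0341
  North: 0.05 × 0.176 = 0.0088
  Central: 0.41 × 0.09 = 0.0369
Normalizing constant = 0.10308.
P(North | evidence) = 0.0088 / 0.10308 ≈ 0.0854.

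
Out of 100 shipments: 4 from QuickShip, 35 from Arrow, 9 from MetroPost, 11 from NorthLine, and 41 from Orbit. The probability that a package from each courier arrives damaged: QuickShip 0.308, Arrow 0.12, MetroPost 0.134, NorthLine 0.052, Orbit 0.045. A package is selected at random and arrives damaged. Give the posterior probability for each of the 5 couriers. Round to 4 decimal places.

By Bayes' rule, posterior ∝ prior × likelihood:
  QuickShip: 0.04 × 0.308 = 0.01232
  Arrow: 0.35 × 0.12 = 0.042
  MetroPost: 0.09 × 0.134 = 0.01206
  NorthLine: 0.11 × 0.052 = 0.00572
  Orbit: 0.41 × 0.045 = 0.01845
Sum = 0.09055.
P(QuickShip | damaged) = 0.01232/0.09055 ≈ 0.1361
P(Arrow | damaged) = 0.042/0.09055 ≈ 0.4638
P(MetroPost | damaged) = 0.01206/0.09055 ≈ 0.1332
P(NorthLine | damaged) = 0.00572/0.09055 ≈ 0.0632
P(Orbit | damaged) = 0.01845/0.09055 ≈ 0.2038

QuickShip 0.1361, Arrow 0.4638, MetroPost 0.1332, NorthLine 0.0632, Orbit 0.2038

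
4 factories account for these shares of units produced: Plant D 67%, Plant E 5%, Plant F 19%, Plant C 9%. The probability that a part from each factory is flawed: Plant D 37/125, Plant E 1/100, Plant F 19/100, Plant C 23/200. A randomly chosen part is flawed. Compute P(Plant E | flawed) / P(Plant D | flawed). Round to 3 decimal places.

Compute prior × likelihood for every hypothesis:
  Plant D: 0.67 × 0.296 = 0.19832
  Plant E: 0.05 × 0.01 = 0.0005
  Plant F: 0.19 × 0.19 = 0.0361
  Plant C: 0.09 × 0.115 = 0.01035
Total = 0.24527.
The ratio is 0.0005 / 0.19832 (the normalizer cancels) = 0.003.

0.003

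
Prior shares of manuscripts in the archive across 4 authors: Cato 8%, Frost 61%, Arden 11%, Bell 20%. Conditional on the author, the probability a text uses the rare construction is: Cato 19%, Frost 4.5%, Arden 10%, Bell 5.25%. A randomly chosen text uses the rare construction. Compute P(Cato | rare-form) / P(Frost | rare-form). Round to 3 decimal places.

0.554

By Bayes' rule, posterior ∝ prior × likelihood:
  Cato: 0.08 × 0.19 = 0.0152
  Frost: 0.61 × 0.045 = 0.02745
  Arden: 0.11 × 0.1 = 0.011
  Bell: 0.2 × 0.0525 = 0.0105
Total = 0.06415.
The ratio is 0.0152 / 0.02745 (the normalizer cancels) = 0.554.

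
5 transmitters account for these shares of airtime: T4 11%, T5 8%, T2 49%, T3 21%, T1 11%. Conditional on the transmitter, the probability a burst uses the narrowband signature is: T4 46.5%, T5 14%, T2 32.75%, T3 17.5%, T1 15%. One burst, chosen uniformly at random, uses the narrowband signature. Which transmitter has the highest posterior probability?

By Bayes' rule, posterior ∝ prior × likelihood:
  T4: 0.11 × 0.465 = 0.05115
  T5: 0.08 × 0.14 = 0.0112
  T2: 0.49 × 0.3275 = 0.160475
  T3: 0.21 × 0.175 = 0.03675
  T1: 0.11 × 0.15 = 0.0165
Sum = 0.276075.
Largest term belongs to T2, so T2 is most probable.

T2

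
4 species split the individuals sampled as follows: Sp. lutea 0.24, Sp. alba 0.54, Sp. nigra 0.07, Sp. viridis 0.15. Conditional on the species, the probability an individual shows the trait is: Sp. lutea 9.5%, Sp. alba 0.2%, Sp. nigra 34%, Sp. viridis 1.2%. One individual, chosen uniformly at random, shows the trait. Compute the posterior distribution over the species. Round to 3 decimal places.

Sp. lutea 0.461, Sp. alba 0.022, Sp. nigra 0.481, Sp. viridis 0.036

By Bayes' rule, posterior ∝ prior × likelihood:
  Sp. lutea: 0.24 × 0.095 = 0.0228
  Sp. alba: 0.54 × 0.002 = 0.00108
  Sp. nigra: 0.07 × 0.34 = 0.0238
  Sp. viridis: 0.15 × 0.012 = 0.0018
Total = 0.04948.
P(Sp. lutea | trait) = 0.0228/0.04948 ≈ 0.461
P(Sp. alba | trait) = 0.00108/0.04948 ≈ 0.022
P(Sp. nigra | trait) = 0.0238/0.04948 ≈ 0.481
P(Sp. viridis | trait) = 0.0018/0.04948 ≈ 0.036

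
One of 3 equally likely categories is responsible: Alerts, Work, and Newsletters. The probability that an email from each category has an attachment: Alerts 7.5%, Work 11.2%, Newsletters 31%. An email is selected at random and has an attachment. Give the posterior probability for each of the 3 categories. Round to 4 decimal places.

Since the prior is uniform, the posterior is proportional to the likelihood:
  Alerts: 0.075
  Work: 0.112
  Newsletters: 0.31
Sum = 0.497.
P(Alerts | attachment) = 0.075/0.497 ≈ 0.1509
P(Work | attachment) = 0.112/0.497 ≈ 0.2254
P(Newsletters | attachment) = 0.31/0.497 ≈ 0.6237

Alerts 0.1509, Work 0.2254, Newsletters 0.6237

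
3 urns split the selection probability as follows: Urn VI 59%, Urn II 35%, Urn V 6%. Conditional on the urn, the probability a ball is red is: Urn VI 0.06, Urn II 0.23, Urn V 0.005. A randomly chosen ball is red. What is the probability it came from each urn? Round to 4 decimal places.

Urn VI 0.3046, Urn II 0.6928, Urn V 0.0026

Unnormalized posteriors (prior × likelihood):
  Urn VI: 0.59 × 0.06 = 0.0354
  Urn II: 0.35 × 0.23 = 0.0805
  Urn V: 0.06 × 0.005 = 0.0003
Sum = 0.1162.
P(Urn VI | red) = 0.0354/0.1162 ≈ 0.3046
P(Urn II | red) = 0.0805/0.1162 ≈ 0.6928
P(Urn V | red) = 0.0003/0.1162 ≈ 0.0026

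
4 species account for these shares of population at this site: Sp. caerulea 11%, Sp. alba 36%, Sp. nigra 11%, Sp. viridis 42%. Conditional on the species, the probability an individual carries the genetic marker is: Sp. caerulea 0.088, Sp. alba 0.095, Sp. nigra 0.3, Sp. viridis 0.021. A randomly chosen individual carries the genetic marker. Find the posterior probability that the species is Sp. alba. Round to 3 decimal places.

0.399

By Bayes' rule, posterior ∝ prior × likelihood:
  Sp. caerulea: 0.11 × 0.088 = 0.00968
  Sp. alba: 0.36 × 0.095 = 0.0342
  Sp. nigra: 0.11 × 0.3 = 0.033
  Sp. viridis: 0.42 × 0.021 = 0.00882
Sum = 0.0857.
P(Sp. alba | evidence) = 0.0342 / 0.0857 ≈ 0.399.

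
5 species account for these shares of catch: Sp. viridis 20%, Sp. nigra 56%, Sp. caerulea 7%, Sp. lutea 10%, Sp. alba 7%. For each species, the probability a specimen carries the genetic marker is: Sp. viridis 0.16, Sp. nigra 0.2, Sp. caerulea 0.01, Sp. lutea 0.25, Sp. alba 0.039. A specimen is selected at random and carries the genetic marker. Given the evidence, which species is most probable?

Sp. nigra

Compute prior × likelihood for every hypothesis:
  Sp. viridis: 0.2 × 0.16 = 0.032
  Sp. nigra: 0.56 × 0.2 = 0.112
  Sp. caerulea: 0.07 × 0.01 = 0.0007
  Sp. lutea: 0.1 × 0.25 = 0.025
  Sp. alba: 0.07 × 0.039 = 0.00273
Total = 0.17243.
Largest term belongs to Sp. nigra, so Sp. nigra is most probable.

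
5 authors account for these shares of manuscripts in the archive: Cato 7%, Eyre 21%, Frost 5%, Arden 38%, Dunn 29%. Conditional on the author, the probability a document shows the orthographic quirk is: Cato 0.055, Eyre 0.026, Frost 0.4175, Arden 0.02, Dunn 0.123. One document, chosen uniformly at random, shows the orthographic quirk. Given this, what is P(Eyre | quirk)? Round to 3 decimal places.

0.074

By Bayes' rule, posterior ∝ prior × likelihood:
  Cato: 0.07 × 0.055 = 0.00385
  Eyre: 0.21 × 0.026 = 0.00546
  Frost: 0.05 × 0.4175 = 0.020875
  Arden: 0.38 × 0.02 = 0.0076
  Dunn: 0.29 × 0.123 = 0.03567
Total = 0.073455.
P(Eyre | evidence) = 0.00546 / 0.073455 ≈ 0.074.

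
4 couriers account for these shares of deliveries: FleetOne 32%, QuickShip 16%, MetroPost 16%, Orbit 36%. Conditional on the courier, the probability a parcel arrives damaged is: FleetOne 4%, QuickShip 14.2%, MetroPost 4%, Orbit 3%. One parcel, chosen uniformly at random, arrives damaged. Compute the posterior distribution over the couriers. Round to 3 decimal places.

FleetOne 0.243, QuickShip 0.431, MetroPost 0.121, Orbit 0.205

Compute prior × likelihood for every hypothesis:
  FleetOne: 0.32 × 0.04 = 0.0128
  QuickShip: 0.16 × 0.142 = 0.02272
  MetroPost: 0.16 × 0.04 = 0.0064
  Orbit: 0.36 × 0.03 = 0.0108
Total = 0.05272.
P(FleetOne | damaged) = 0.0128/0.05272 ≈ 0.243
P(QuickShip | damaged) = 0.02272/0.05272 ≈ 0.431
P(MetroPost | damaged) = 0.0064/0.05272 ≈ 0.121
P(Orbit | damaged) = 0.0108/0.05272 ≈ 0.205
(Check: 0.243+0.431+0.121+0.205 = 1.000.)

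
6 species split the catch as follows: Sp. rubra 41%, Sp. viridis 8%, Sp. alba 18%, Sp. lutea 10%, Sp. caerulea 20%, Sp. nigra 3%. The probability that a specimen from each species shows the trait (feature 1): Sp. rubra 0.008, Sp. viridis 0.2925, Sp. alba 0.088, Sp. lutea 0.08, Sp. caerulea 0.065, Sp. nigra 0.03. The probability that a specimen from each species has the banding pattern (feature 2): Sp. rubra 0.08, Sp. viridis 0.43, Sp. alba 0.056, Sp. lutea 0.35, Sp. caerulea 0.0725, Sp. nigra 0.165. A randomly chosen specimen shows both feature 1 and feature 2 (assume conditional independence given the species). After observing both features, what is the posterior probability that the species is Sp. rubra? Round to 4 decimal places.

0.0174

Compute prior × likelihood for every hypothesis:
  Sp. rubra: 0.41 × 0.008 × 0.08 = 0.0002624
  Sp. viridis: 0.08 × 0.2925 × 0.43 = 0.010062
  Sp. alba: 0.18 × 0.088 × 0.056 = 0.00088704
  Sp. lutea: 0.1 × 0.08 × 0.35 = 0.0028
  Sp. caerulea: 0.2 × 0.065 × 0.0725 = 0.0009425
  Sp. nigra: 0.03 × 0.03 × 0.165 = 0.0001485
Normalizing constant = 0.01510244.
P(Sp. rubra | evidence) = 0.0002624 / 0.01510244 ≈ 0.0174.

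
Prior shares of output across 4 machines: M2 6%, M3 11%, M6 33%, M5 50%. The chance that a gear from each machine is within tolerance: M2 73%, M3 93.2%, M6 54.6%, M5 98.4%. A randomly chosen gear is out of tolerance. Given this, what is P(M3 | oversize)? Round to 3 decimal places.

0.041

Taking complements, P(oversize | each) = M2 0.27, M3 0.068, M6 0.454, M5 0.016.
By Bayes' rule, posterior ∝ prior × likelihood:
  M2: 0.06 × 0.27 = 0.0162
  M3: 0.11 × 0.068 = 0.00748
  M6: 0.33 × 0.454 = 0.14982
  M5: 0.5 × 0.016 = 0.008
Total = 0.1815.
P(M3 | evidence) = 0.00748 / 0.1815 ≈ 0.041.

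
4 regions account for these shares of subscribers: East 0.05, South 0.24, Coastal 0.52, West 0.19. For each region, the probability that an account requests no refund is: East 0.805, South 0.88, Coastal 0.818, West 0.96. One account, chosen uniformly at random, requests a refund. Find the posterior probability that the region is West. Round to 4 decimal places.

0.0540

Taking complements, P(refund | each) = East 0.195, South 0.12, Coastal 0.182, West 0.04.
Unnormalized posteriors (prior × likelihood):
  East: 0.05 × 0.195 = 0.00975
  South: 0.24 × 0.12 = 0.0288
  Coastal: 0.52 × 0.182 = 0.09464
  West: 0.19 × 0.04 = 0.0076
Normalizing constant = 0.14079.
P(West | evidence) = 0.0076 / 0.14079 ≈ 0.0540.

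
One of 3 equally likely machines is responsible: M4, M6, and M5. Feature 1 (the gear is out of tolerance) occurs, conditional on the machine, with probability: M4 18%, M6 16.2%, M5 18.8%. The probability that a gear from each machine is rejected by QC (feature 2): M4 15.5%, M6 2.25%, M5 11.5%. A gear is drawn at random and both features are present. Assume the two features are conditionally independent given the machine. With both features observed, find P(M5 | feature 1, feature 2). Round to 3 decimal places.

With a uniform prior (1/3 each), posterior ∝ likelihood:
  M4: 0.18 × 0.155 = 0.0279
  M6: 0.162 × 0.0225 = 0.003645
  M5: 0.188 × 0.115 = 0.02162
Sum = 0.053165.
P(M5 | evidence) = 0.02162 / 0.053165 ≈ 0.407.

0.407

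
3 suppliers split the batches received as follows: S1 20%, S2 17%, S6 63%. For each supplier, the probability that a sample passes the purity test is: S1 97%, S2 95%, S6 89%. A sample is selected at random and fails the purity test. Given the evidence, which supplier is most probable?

S6

Taking complements, P(off-spec | each) = S1 0.03, S2 0.05, S6 0.11.
Unnormalized posteriors (prior × likelihood):
  S1: 0.2 × 0.03 = 0.006
  S2: 0.17 × 0.05 = 0.0085
  S6: 0.63 × 0.11 = 0.0693
Sum = 0.0838.
Largest term belongs to S6, so S6 is most probable.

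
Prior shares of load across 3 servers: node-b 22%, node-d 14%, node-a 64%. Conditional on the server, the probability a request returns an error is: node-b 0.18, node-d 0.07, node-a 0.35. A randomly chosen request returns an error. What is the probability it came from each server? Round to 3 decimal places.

Compute prior × likelihood for every hypothesis:
  node-b: 0.22 × 0.18 = 0.0396
  node-d: 0.14 × 0.07 = 0.0098
  node-a: 0.64 × 0.35 = 0.224
Sum = 0.2734.
P(node-b | error) = 0.0396/0.2734 ≈ 0.145
P(node-d | error) = 0.0098/0.2734 ≈ 0.036
P(node-a | error) = 0.224/0.2734 ≈ 0.819
(Check: 0.145+0.036+0.819 = 1.000.)

node-b 0.145, node-d 0.036, node-a 0.819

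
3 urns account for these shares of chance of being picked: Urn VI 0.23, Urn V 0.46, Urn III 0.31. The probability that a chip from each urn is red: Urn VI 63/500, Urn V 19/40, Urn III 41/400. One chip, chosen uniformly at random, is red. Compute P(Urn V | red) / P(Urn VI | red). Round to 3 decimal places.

Prior × likelihood for each hypothesis:
  Urn VI: 0.23 × 0.126 = 0.02898
  Urn V: 0.46 × 0.475 = 0.2185
  Urn III: 0.31 × 0.1025 = 0.031775
Sum = 0.279255.
The ratio is 0.2185 / 0.02898 (the normalizer cancels) = 7.540.

7.540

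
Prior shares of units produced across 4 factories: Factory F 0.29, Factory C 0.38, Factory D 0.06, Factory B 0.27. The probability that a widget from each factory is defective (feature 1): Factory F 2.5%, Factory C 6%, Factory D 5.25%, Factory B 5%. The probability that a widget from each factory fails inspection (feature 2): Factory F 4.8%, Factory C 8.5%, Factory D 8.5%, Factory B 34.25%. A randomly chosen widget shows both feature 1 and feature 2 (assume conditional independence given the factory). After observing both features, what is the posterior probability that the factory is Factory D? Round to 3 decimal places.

0.037

Compute prior × likelihood for every hypothesis:
  Factory F: 0.29 × 0.025 × 0.048 = 0.000348
  Factory C: 0.38 × 0.06 × 0.085 = 0.001938
  Factory D: 0.06 × 0.0525 × 0.085 = 0.00026775
  Factory B: 0.27 × 0.05 × 0.3425 = 0.00462375
Total = 0.0071775.
P(Factory D | evidence) = 0.00026775 / 0.0071775 ≈ 0.037.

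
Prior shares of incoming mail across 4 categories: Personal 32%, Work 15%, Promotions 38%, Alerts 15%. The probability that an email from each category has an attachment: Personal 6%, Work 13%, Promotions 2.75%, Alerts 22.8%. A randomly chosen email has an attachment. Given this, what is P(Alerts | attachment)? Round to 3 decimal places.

Prior × likelihood for each hypothesis:
  Personal: 0.32 × 0.06 = 0.0192
  Work: 0.15 × 0.13 = 0.0195
  Promotions: 0.38 × 0.0275 = 0.01045
  Alerts: 0.15 × 0.228 = 0.0342
Normalizing constant = 0.08335.
P(Alerts | evidence) = 0.0342 / 0.08335 ≈ 0.410.

0.410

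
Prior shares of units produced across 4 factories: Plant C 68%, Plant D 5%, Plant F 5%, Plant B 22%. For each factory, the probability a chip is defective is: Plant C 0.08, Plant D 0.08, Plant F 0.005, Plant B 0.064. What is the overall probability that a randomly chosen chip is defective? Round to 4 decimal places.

0.0727

Prior × likelihood for each hypothesis:
  Plant C: 0.68 × 0.08 = 0.0544
  Plant D: 0.05 × 0.08 = 0.004
  Plant F: 0.05 × 0.005 = 0.00025
  Plant B: 0.22 × 0.064 = 0.01408
P(defective) = 0.0544 + 0.004 + 0.00025 + 0.01408 = 0.07273 → 0.0727.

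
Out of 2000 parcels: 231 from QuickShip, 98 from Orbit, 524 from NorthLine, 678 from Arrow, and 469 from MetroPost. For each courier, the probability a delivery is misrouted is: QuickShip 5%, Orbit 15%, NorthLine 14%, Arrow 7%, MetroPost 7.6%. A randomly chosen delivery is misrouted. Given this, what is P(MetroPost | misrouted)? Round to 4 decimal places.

0.1951

By Bayes' rule, posterior ∝ prior × likelihood:
  QuickShip: 0.1155 × 0.05 = 0.005775
  Orbit: 0.049 × 0.15 = 0.00735
  NorthLine: 0.262 × 0.14 = 0.03668
  Arrow: 0.339 × 0.07 = 0.02373
  MetroPost: 0.2345 × 0.076 = 0.017822
Total = 0.091357.
P(MetroPost | evidence) = 0.017822 / 0.091357 ≈ 0.1951.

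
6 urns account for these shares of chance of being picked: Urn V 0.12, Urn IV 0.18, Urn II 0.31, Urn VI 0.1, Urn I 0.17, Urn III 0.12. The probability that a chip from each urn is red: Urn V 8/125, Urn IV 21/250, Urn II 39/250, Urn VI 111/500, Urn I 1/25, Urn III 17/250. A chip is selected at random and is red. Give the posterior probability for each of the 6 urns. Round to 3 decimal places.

Unnormalized posteriors (prior × likelihood):
  Urn V: 0.12 × 0.064 = 0.00768
  Urn IV: 0.18 × 0.084 = 0.01512
  Urn II: 0.31 × 0.156 = 0.04836
  Urn VI: 0.1 × 0.222 = 0.0222
  Urn I: 0.17 × 0.04 = 0.0068
  Urn III: 0.12 × 0.068 = 0.00816
Sum = 0.10832.
P(Urn V | red) = 0.00768/0.10832 ≈ 0.071
P(Urn IV | red) = 0.01512/0.10832 ≈ 0.140
P(Urn II | red) = 0.04836/0.10832 ≈ 0.446
P(Urn VI | red) = 0.0222/0.10832 ≈ 0.205
P(Urn I | red) = 0.0068/0.10832 ≈ 0.063
P(Urn III | red) = 0.00816/0.10832 ≈ 0.075

Urn V 0.071, Urn IV 0.140, Urn II 0.446, Urn VI 0.205, Urn I 0.063, Urn III 0.075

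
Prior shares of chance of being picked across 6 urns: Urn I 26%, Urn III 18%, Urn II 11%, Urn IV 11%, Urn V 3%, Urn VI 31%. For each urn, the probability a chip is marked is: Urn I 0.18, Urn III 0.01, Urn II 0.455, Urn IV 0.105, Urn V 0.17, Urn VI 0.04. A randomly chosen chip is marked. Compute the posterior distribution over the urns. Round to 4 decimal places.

Urn I 0.3665, Urn III 0.0141, Urn II 0.3919, Urn IV 0.0904, Urn V 0.0399, Urn VI 0.0971

Compute prior × likelihood for every hypothesis:
  Urn I: 0.26 × 0.18 = 0.0468
  Urn III: 0.18 × 0.01 = 0.0018
  Urn II: 0.11 × 0.455 = 0.05005
  Urn IV: 0.11 × 0.105 = 0.01155
  Urn V: 0.03 × 0.17 = 0.0051
  Urn VI: 0.31 × 0.04 = 0.0124
Total = 0.1277.
P(Urn I | marked) = 0.0468/0.1277 ≈ 0.3665
P(Urn III | marked) = 0.0018/0.1277 ≈ 0.0141
P(Urn II | marked) = 0.05005/0.1277 ≈ 0.3919
P(Urn IV | marked) = 0.01155/0.1277 ≈ 0.0904
P(Urn V | marked) = 0.0051/0.1277 ≈ 0.0399
P(Urn VI | marked) = 0.0124/0.1277 ≈ 0.0971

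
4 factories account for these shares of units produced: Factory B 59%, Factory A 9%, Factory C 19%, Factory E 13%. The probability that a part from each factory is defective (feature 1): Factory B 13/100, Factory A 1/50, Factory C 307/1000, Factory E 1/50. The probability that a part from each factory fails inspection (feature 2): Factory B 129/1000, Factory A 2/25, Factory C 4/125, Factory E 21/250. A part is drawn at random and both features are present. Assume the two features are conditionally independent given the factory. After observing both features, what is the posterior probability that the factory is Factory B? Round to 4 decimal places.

Prior × likelihood for each hypothesis:
  Factory B: 0.59 × 0.13 × 0.129 = 0.0098943
  Factory A: 0.09 × 0.02 × 0.08 = 0.000144
  Factory C: 0.19 × 0.307 × 0.032 = 0.00186656
  Factory E: 0.13 × 0.02 × 0.084 = 0.0002184
Normalizing constant = 0.01212326.
P(Factory B | evidence) = 0.0098943 / 0.01212326 ≈ 0.8161.

0.8161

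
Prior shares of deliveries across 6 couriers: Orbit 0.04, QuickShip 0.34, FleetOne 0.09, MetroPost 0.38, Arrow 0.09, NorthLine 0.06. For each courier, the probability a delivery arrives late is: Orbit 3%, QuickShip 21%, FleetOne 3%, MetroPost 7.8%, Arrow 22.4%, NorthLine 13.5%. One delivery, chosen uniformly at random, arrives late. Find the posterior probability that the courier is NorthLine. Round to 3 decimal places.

0.061

Compute prior × likelihood for every hypothesis:
  Orbit: 0.04 × 0.03 = 0.0012
  QuickShip: 0.34 × 0.21 = 0.0714
  FleetOne: 0.09 × 0.03 = 0.0027
  MetroPost: 0.38 × 0.078 = 0.02964
  Arrow: 0.09 × 0.224 = 0.02016
  NorthLine: 0.06 × 0.135 = 0.0081
Normalizing constant = 0.1332.
P(NorthLine | evidence) = 0.0081 / 0.1332 ≈ 0.061.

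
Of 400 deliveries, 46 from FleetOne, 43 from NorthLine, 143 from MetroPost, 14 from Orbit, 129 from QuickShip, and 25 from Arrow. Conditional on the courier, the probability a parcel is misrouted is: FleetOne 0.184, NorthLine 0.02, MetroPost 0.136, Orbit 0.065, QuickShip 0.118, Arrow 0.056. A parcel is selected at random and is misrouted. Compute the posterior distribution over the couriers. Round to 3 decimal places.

FleetOne 0.183, NorthLine 0.019, MetroPost 0.420, Orbit 0.020, QuickShip 0.329, Arrow 0.030

Compute prior × likelihood for every hypothesis:
  FleetOne: 0.115 × 0.184 = 0.02116
  NorthLine: 0.1075 × 0.02 = 0.00215
  MetroPost: 0.3575 × 0.136 = 0.04862
  Orbit: 0.035 × 0.065 = 0.002275
  QuickShip: 0.3225 × 0.118 = 0.038055
  Arrow: 0.0625 × 0.056 = 0.0035
Total = 0.11576.
P(FleetOne | misrouted) = 0.02116/0.11576 ≈ 0.183
P(NorthLine | misrouted) = 0.00215/0.11576 ≈ 0.019
P(MetroPost | misrouted) = 0.04862/0.11576 ≈ 0.420
P(Orbit | misrouted) = 0.002275/0.11576 ≈ 0.020
P(QuickShip | misrouted) = 0.038055/0.11576 ≈ 0.329
P(Arrow | misrouted) = 0.0035/0.11576 ≈ 0.030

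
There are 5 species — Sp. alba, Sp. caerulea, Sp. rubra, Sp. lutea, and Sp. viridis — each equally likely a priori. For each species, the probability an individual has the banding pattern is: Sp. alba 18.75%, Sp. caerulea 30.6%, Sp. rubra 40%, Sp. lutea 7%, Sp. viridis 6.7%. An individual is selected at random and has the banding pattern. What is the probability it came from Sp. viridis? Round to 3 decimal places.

0.065

With a uniform prior (1/5 each), posterior ∝ likelihood:
  Sp. alba: 0.1875
  Sp. caerulea: 0.306
  Sp. rubra: 0.4
  Sp. lutea: 0.07
  Sp. viridis: 0.067
Normalizing constant = 1.0305.
P(Sp. viridis | evidence) = 0.067 / 1.0305 ≈ 0.065.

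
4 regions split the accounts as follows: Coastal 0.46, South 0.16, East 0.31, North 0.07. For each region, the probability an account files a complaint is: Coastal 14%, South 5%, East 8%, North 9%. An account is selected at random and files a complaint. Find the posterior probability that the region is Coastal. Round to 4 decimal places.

Unnormalized posteriors (prior × likelihood):
  Coastal: 0.46 × 0.14 = 0.0644
  South: 0.16 × 0.05 = 0.008
  East: 0.31 × 0.08 = 0.0248
  North: 0.07 × 0.09 = 0.0063
Total = 0.1035.
P(Coastal | evidence) = 0.0644 / 0.1035 ≈ 0.6222.

0.6222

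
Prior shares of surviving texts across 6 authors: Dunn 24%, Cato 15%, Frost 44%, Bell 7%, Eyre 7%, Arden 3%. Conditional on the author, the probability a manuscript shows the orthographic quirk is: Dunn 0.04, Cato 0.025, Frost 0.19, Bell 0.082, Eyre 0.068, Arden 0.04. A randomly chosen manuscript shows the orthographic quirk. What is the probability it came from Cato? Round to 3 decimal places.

Compute prior × likelihood for every hypothesis:
  Dunn: 0.24 × 0.04 = 0.0096
  Cato: 0.15 × 0.025 = 0.00375
  Frost: 0.44 × 0.19 = 0.0836
  Bell: 0.07 × 0.082 = 0.00574
  Eyre: 0.07 × 0.068 = 0.00476
  Arden: 0.03 × 0.04 = 0.0012
Normalizing constant = 0.10865.
P(Cato | evidence) = 0.00375 / 0.10865 ≈ 0.035.

0.035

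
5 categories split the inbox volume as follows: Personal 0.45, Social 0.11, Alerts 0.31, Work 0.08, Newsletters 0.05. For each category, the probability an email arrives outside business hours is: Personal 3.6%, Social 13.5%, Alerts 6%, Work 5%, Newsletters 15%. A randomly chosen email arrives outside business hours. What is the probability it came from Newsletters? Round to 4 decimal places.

Unnormalized posteriors (prior × likelihood):
  Personal: 0.45 × 0.036 = 0.0162
  Social: 0.11 × 0.135 = 0.01485
  Alerts: 0.31 × 0.06 = 0.0186
  Work: 0.08 × 0.05 = 0.004
  Newsletters: 0.05 × 0.15 = 0.0075
Sum = 0.06115.
P(Newsletters | evidence) = 0.0075 / 0.06115 ≈ 0.1226.

0.1226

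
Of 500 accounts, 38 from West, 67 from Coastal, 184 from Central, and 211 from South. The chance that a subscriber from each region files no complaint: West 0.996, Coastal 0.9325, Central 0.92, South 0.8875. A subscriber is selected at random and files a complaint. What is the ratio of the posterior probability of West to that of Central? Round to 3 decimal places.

0.010

Taking complements, P(complaint | each) = West 0.004, Coastal 0.0675, Central 0.08, South 0.1125.
Unnormalized posteriors (prior × likelihood):
  West: 0.076 × 0.004 = 0.000304
  Coastal: 0.134 × 0.0675 = 0.009045
  Central: 0.368 × 0.08 = 0.02944
  South: 0.422 × 0.1125 = 0.047475
Normalizing constant = 0.086264.
The ratio is 0.000304 / 0.02944 (the normalizer cancels) = 0.010.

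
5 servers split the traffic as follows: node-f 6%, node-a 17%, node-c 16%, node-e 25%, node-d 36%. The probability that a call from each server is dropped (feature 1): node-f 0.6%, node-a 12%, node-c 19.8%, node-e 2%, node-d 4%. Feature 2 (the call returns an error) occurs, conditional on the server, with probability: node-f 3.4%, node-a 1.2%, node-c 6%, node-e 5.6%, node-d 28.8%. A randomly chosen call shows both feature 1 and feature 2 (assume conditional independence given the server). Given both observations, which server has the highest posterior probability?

node-d

Unnormalized posteriors (prior × likelihood):
  node-f: 0.06 × 0.006 × 0.034 = 0.00001224
  node-a: 0.17 × 0.12 × 0.012 = 0.0002448
  node-c: 0.16 × 0.198 × 0.06 = 0.0019008
  node-e: 0.25 × 0.02 × 0.056 = 0.00028
  node-d: 0.36 × 0.04 × 0.288 = 0.0041472
Sum = 0.00658504.
Largest term belongs to node-d, so node-d is most probable.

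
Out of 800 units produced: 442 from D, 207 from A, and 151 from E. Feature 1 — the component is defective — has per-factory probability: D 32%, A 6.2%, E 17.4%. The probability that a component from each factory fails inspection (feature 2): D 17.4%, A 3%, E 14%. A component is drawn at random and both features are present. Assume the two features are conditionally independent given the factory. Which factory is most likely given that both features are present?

D

Prior × likelihood for each hypothesis:
  D: 0.5525 × 0.32 × 0.174 = 0.0307632
  A: 0.25875 × 0.062 × 0.03 = 0.000481275
  E: 0.18875 × 0.174 × 0.14 = 0.00459795
Sum = 0.035842425.
Largest term belongs to D, so D is most probable.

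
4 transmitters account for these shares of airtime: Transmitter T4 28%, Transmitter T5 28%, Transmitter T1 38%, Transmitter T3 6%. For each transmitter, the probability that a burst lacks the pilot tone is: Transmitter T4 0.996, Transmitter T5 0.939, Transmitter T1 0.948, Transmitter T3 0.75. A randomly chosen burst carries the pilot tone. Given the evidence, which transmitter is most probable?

Taking complements, P(pilot | each) = Transmitter T4 0.004, Transmitter T5 0.061, Transmitter T1 0.052, Transmitter T3 0.25.
Compute prior × likelihood for every hypothesis:
  Transmitter T4: 0.28 × 0.004 = 0.00112
  Transmitter T5: 0.28 × 0.061 = 0.01708
  Transmitter T1: 0.38 × 0.052 = 0.01976
  Transmitter T3: 0.06 × 0.25 = 0.015
Sum = 0.05296.
Largest term belongs to Transmitter T1, so Transmitter T1 is most probable.

Transmitter T1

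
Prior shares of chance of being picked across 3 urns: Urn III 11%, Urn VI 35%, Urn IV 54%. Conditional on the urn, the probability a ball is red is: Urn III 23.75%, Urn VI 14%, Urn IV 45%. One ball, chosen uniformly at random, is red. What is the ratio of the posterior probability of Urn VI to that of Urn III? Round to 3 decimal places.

By Bayes' rule, posterior ∝ prior × likelihood:
  Urn III: 0.11 × 0.2375 = 0.026125
  Urn VI: 0.35 × 0.14 = 0.049
  Urn IV: 0.54 × 0.45 = 0.243
Normalizing constant = 0.318125.
The ratio is 0.049 / 0.026125 (the normalizer cancels) = 1.876.

1.876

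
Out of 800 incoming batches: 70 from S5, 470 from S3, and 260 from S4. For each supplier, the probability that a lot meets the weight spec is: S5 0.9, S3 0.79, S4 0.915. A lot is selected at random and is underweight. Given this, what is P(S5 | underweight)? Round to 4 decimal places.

0.0548

Taking complements, P(underweight | each) = S5 0.1, S3 0.21, S4 0.085.
Unnormalized posteriors (prior × likelihood):
  S5: 0.0875 × 0.1 = 0.00875
  S3: 0.5875 × 0.21 = 0.123375
  S4: 0.325 × 0.085 = 0.027625
Normalizing constant = 0.15975.
P(S5 | evidence) = 0.00875 / 0.15975 ≈ 0.0548.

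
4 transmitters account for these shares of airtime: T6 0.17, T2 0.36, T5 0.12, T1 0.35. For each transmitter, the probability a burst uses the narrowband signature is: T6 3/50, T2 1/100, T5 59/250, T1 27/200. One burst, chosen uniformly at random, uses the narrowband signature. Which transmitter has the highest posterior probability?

T1

By Bayes' rule, posterior ∝ prior × likelihood:
  T6: 0.17 × 0.06 = 0.0102
  T2: 0.36 × 0.01 = 0.0036
  T5: 0.12 × 0.236 = 0.02832
  T1: 0.35 × 0.135 = 0.04725
Total = 0.08937.
Largest term belongs to T1, so T1 is most probable.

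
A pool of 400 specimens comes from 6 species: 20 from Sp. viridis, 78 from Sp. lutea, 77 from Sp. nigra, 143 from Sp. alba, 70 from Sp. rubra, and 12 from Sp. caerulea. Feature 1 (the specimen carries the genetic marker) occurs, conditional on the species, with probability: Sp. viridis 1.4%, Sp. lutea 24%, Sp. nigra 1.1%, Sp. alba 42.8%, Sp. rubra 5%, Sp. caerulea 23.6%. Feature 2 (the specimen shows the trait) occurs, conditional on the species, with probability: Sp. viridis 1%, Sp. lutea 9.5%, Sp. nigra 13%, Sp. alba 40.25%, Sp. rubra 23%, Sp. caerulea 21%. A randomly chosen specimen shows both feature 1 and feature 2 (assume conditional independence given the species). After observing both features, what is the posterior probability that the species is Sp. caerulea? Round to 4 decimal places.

By Bayes' rule, posterior ∝ prior × likelihood:
  Sp. viridis: 0.05 × 0.014 × 0.01 = 0.000007
  Sp. lutea: 0.195 × 0.24 × 0.095 = 0.004446
  Sp. nigra: 0.1925 × 0.011 × 0.13 = 0.000275275
  Sp. alba: 0.3575 × 0.428 × 0.4025 = 0.061586525
  Sp. rubra: 0.175 × 0.05 × 0.23 = 0.0020125
  Sp. caerulea: 0.03 × 0.236 × 0.21 = 0.0014868
Sum = 0.0698141.
P(Sp. caerulea | evidence) = 0.0014868 / 0.0698141 ≈ 0.0213.

0.0213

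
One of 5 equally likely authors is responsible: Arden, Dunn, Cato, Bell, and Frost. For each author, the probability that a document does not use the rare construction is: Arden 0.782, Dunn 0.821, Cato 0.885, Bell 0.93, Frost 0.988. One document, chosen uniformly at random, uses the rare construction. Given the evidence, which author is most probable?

Taking complements, P(rare-form | each) = Arden 0.218, Dunn 0.179, Cato 0.115, Bell 0.07, Frost 0.012.
Since the prior is uniform, the posterior is proportional to the likelihood:
  Arden: 0.218
  Dunn: 0.179
  Cato: 0.115
  Bell: 0.07
  Frost: 0.012
Total = 0.594.
Largest term belongs to Arden, so Arden is most probable.

Arden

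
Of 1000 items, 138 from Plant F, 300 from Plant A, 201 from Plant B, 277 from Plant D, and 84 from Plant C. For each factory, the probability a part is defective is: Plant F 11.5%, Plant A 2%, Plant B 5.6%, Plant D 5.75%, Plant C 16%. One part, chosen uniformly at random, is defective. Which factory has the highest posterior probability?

Plant D

By Bayes' rule, posterior ∝ prior × likelihood:
  Plant F: 0.138 × 0.115 = 0.01587
  Plant A: 0.3 × 0.02 = 0.006
  Plant B: 0.201 × 0.056 = 0.011256
  Plant D: 0.277 × 0.0575 = 0.0159275
  Plant C: 0.084 × 0.16 = 0.01344
Sum = 0.0624935.
Largest term belongs to Plant D, so Plant D is most probable.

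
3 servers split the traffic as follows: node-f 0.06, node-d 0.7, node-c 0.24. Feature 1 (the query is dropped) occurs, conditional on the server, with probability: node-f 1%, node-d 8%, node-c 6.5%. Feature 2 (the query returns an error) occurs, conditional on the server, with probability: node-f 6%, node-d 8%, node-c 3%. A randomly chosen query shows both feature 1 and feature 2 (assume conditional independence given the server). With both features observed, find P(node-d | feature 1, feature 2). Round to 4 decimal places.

Unnormalized posteriors (prior × likelihood):
  node-f: 0.06 × 0.01 × 0.06 = 0.000036
  node-d: 0.7 × 0.08 × 0.08 = 0.00448
  node-c: 0.24 × 0.065 × 0.03 = 0.000468
Total = 0.004984.
P(node-d | evidence) = 0.00448 / 0.004984 ≈ 0.8989.

0.8989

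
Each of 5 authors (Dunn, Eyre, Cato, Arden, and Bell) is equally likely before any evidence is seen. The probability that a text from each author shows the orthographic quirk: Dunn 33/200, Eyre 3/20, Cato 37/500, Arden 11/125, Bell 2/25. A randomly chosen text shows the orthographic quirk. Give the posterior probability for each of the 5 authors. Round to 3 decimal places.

Dunn 0.296, Eyre 0.269, Cato 0.133, Arden 0.158, Bell 0.144

With a uniform prior (1/5 each), posterior ∝ likelihood:
  Dunn: 0.165
  Eyre: 0.15
  Cato: 0.074
  Arden: 0.088
  Bell: 0.08
Total = 0.557.
P(Dunn | quirk) = 0.165/0.557 ≈ 0.296
P(Eyre | quirk) = 0.15/0.557 ≈ 0.269
P(Cato | quirk) = 0.074/0.557 ≈ 0.133
P(Arden | quirk) = 0.088/0.557 ≈ 0.158
P(Bell | quirk) = 0.08/0.557 ≈ 0.144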